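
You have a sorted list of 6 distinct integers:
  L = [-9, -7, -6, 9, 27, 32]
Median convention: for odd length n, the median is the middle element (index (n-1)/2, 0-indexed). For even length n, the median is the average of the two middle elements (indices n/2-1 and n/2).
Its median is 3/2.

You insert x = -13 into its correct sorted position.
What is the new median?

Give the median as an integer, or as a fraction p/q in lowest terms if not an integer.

Answer: -6

Derivation:
Old list (sorted, length 6): [-9, -7, -6, 9, 27, 32]
Old median = 3/2
Insert x = -13
Old length even (6). Middle pair: indices 2,3 = -6,9.
New length odd (7). New median = single middle element.
x = -13: 0 elements are < x, 6 elements are > x.
New sorted list: [-13, -9, -7, -6, 9, 27, 32]
New median = -6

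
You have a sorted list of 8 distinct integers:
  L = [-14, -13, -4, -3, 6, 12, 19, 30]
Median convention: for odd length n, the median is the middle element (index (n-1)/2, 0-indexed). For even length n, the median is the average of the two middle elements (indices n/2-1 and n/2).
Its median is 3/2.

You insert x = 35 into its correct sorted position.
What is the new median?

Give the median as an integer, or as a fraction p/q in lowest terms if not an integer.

Answer: 6

Derivation:
Old list (sorted, length 8): [-14, -13, -4, -3, 6, 12, 19, 30]
Old median = 3/2
Insert x = 35
Old length even (8). Middle pair: indices 3,4 = -3,6.
New length odd (9). New median = single middle element.
x = 35: 8 elements are < x, 0 elements are > x.
New sorted list: [-14, -13, -4, -3, 6, 12, 19, 30, 35]
New median = 6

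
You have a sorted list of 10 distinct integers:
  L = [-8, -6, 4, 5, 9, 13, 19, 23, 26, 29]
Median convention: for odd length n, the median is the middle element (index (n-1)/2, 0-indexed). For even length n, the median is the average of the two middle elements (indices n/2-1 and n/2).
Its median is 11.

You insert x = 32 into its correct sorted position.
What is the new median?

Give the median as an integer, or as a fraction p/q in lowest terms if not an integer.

Old list (sorted, length 10): [-8, -6, 4, 5, 9, 13, 19, 23, 26, 29]
Old median = 11
Insert x = 32
Old length even (10). Middle pair: indices 4,5 = 9,13.
New length odd (11). New median = single middle element.
x = 32: 10 elements are < x, 0 elements are > x.
New sorted list: [-8, -6, 4, 5, 9, 13, 19, 23, 26, 29, 32]
New median = 13

Answer: 13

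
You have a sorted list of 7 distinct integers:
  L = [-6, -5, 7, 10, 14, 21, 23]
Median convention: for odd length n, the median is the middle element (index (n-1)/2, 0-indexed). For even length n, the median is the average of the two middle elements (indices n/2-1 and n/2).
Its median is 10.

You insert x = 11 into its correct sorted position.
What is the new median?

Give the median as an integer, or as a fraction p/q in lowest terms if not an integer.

Answer: 21/2

Derivation:
Old list (sorted, length 7): [-6, -5, 7, 10, 14, 21, 23]
Old median = 10
Insert x = 11
Old length odd (7). Middle was index 3 = 10.
New length even (8). New median = avg of two middle elements.
x = 11: 4 elements are < x, 3 elements are > x.
New sorted list: [-6, -5, 7, 10, 11, 14, 21, 23]
New median = 21/2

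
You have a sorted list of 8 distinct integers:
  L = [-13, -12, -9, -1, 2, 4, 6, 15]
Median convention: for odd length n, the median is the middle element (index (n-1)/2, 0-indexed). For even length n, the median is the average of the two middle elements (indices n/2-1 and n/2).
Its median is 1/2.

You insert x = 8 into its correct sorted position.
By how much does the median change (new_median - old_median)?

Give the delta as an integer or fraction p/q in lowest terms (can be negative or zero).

Answer: 3/2

Derivation:
Old median = 1/2
After inserting x = 8: new sorted = [-13, -12, -9, -1, 2, 4, 6, 8, 15]
New median = 2
Delta = 2 - 1/2 = 3/2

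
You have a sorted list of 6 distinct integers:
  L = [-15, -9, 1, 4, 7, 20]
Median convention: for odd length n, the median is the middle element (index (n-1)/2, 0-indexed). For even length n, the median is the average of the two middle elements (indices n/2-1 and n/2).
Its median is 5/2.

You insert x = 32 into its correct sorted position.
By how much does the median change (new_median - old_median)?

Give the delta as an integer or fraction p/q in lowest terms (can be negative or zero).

Old median = 5/2
After inserting x = 32: new sorted = [-15, -9, 1, 4, 7, 20, 32]
New median = 4
Delta = 4 - 5/2 = 3/2

Answer: 3/2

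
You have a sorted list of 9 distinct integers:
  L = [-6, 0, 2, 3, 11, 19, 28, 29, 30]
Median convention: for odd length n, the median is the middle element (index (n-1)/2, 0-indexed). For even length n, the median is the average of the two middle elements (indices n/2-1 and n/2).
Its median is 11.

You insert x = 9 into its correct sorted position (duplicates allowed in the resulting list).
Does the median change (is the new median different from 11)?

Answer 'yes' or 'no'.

Answer: yes

Derivation:
Old median = 11
Insert x = 9
New median = 10
Changed? yes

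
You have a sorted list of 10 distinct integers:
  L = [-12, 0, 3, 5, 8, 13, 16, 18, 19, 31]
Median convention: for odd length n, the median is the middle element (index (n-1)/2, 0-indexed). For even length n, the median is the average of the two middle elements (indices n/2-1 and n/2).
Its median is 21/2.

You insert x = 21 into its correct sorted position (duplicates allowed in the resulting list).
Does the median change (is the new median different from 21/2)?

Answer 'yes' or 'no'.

Old median = 21/2
Insert x = 21
New median = 13
Changed? yes

Answer: yes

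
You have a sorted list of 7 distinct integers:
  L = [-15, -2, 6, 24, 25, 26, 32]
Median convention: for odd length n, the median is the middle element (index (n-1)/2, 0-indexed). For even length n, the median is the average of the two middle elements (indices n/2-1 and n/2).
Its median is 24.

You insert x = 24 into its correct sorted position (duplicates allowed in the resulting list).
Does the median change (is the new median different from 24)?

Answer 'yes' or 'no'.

Answer: no

Derivation:
Old median = 24
Insert x = 24
New median = 24
Changed? no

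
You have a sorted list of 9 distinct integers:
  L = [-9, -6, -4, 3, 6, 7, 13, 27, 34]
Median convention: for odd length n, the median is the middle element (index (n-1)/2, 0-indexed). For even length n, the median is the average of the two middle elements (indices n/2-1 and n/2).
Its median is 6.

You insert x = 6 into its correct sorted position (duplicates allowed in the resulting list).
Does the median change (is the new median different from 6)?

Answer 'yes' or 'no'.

Old median = 6
Insert x = 6
New median = 6
Changed? no

Answer: no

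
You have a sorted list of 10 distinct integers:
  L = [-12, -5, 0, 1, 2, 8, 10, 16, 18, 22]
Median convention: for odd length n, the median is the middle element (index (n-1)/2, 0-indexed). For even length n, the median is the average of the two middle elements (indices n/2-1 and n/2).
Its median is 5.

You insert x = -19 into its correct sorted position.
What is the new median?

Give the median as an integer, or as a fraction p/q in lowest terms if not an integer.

Answer: 2

Derivation:
Old list (sorted, length 10): [-12, -5, 0, 1, 2, 8, 10, 16, 18, 22]
Old median = 5
Insert x = -19
Old length even (10). Middle pair: indices 4,5 = 2,8.
New length odd (11). New median = single middle element.
x = -19: 0 elements are < x, 10 elements are > x.
New sorted list: [-19, -12, -5, 0, 1, 2, 8, 10, 16, 18, 22]
New median = 2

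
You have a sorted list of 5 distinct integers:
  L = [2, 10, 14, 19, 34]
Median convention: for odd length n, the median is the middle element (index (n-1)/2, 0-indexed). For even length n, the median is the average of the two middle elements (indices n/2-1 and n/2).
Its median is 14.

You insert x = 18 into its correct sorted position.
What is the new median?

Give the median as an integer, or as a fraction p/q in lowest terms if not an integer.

Answer: 16

Derivation:
Old list (sorted, length 5): [2, 10, 14, 19, 34]
Old median = 14
Insert x = 18
Old length odd (5). Middle was index 2 = 14.
New length even (6). New median = avg of two middle elements.
x = 18: 3 elements are < x, 2 elements are > x.
New sorted list: [2, 10, 14, 18, 19, 34]
New median = 16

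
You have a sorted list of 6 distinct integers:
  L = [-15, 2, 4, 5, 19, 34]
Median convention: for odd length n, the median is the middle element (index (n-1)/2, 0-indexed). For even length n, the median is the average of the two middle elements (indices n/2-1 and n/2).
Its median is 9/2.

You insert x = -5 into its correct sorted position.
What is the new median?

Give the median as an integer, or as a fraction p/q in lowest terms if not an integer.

Answer: 4

Derivation:
Old list (sorted, length 6): [-15, 2, 4, 5, 19, 34]
Old median = 9/2
Insert x = -5
Old length even (6). Middle pair: indices 2,3 = 4,5.
New length odd (7). New median = single middle element.
x = -5: 1 elements are < x, 5 elements are > x.
New sorted list: [-15, -5, 2, 4, 5, 19, 34]
New median = 4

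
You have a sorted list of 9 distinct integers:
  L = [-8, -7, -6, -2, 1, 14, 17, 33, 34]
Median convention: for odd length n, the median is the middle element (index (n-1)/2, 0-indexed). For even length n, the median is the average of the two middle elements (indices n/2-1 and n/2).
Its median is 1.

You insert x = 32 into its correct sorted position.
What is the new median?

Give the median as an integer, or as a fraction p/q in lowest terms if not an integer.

Answer: 15/2

Derivation:
Old list (sorted, length 9): [-8, -7, -6, -2, 1, 14, 17, 33, 34]
Old median = 1
Insert x = 32
Old length odd (9). Middle was index 4 = 1.
New length even (10). New median = avg of two middle elements.
x = 32: 7 elements are < x, 2 elements are > x.
New sorted list: [-8, -7, -6, -2, 1, 14, 17, 32, 33, 34]
New median = 15/2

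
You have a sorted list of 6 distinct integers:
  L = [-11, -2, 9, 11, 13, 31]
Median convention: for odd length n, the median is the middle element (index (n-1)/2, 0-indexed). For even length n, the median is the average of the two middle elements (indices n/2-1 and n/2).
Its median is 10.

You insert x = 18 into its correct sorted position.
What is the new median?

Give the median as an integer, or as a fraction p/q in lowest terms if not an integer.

Answer: 11

Derivation:
Old list (sorted, length 6): [-11, -2, 9, 11, 13, 31]
Old median = 10
Insert x = 18
Old length even (6). Middle pair: indices 2,3 = 9,11.
New length odd (7). New median = single middle element.
x = 18: 5 elements are < x, 1 elements are > x.
New sorted list: [-11, -2, 9, 11, 13, 18, 31]
New median = 11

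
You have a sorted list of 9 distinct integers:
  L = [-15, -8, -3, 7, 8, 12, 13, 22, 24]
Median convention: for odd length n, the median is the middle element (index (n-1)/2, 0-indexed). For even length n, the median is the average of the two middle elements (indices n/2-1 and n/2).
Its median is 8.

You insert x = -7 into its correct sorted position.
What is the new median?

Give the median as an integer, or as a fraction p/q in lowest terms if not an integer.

Old list (sorted, length 9): [-15, -8, -3, 7, 8, 12, 13, 22, 24]
Old median = 8
Insert x = -7
Old length odd (9). Middle was index 4 = 8.
New length even (10). New median = avg of two middle elements.
x = -7: 2 elements are < x, 7 elements are > x.
New sorted list: [-15, -8, -7, -3, 7, 8, 12, 13, 22, 24]
New median = 15/2

Answer: 15/2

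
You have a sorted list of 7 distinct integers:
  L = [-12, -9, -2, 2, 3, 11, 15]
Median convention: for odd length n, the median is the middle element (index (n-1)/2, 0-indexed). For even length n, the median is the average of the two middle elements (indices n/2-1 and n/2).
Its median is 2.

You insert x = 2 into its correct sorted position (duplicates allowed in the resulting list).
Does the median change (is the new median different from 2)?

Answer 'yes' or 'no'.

Answer: no

Derivation:
Old median = 2
Insert x = 2
New median = 2
Changed? no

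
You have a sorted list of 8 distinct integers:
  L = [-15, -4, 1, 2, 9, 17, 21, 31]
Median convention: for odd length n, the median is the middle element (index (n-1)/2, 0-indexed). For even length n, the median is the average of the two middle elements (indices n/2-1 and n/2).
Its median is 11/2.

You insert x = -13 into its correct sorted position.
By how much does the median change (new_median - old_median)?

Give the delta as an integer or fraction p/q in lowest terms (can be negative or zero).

Old median = 11/2
After inserting x = -13: new sorted = [-15, -13, -4, 1, 2, 9, 17, 21, 31]
New median = 2
Delta = 2 - 11/2 = -7/2

Answer: -7/2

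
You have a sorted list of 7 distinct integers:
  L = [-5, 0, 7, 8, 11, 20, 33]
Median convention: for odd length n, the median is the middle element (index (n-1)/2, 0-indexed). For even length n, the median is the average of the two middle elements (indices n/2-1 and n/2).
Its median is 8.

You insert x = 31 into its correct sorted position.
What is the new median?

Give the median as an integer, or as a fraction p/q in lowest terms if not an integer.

Answer: 19/2

Derivation:
Old list (sorted, length 7): [-5, 0, 7, 8, 11, 20, 33]
Old median = 8
Insert x = 31
Old length odd (7). Middle was index 3 = 8.
New length even (8). New median = avg of two middle elements.
x = 31: 6 elements are < x, 1 elements are > x.
New sorted list: [-5, 0, 7, 8, 11, 20, 31, 33]
New median = 19/2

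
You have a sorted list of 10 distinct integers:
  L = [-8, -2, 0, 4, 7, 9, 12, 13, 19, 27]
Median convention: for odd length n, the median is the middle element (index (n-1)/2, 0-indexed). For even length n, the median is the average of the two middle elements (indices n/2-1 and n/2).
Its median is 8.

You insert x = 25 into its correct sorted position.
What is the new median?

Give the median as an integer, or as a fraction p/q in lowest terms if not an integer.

Answer: 9

Derivation:
Old list (sorted, length 10): [-8, -2, 0, 4, 7, 9, 12, 13, 19, 27]
Old median = 8
Insert x = 25
Old length even (10). Middle pair: indices 4,5 = 7,9.
New length odd (11). New median = single middle element.
x = 25: 9 elements are < x, 1 elements are > x.
New sorted list: [-8, -2, 0, 4, 7, 9, 12, 13, 19, 25, 27]
New median = 9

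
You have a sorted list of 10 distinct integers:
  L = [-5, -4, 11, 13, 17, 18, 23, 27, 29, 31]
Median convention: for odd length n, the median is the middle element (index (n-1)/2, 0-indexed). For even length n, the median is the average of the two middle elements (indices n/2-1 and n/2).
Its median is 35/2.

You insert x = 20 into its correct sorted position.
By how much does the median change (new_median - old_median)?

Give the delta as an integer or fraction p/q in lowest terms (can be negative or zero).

Old median = 35/2
After inserting x = 20: new sorted = [-5, -4, 11, 13, 17, 18, 20, 23, 27, 29, 31]
New median = 18
Delta = 18 - 35/2 = 1/2

Answer: 1/2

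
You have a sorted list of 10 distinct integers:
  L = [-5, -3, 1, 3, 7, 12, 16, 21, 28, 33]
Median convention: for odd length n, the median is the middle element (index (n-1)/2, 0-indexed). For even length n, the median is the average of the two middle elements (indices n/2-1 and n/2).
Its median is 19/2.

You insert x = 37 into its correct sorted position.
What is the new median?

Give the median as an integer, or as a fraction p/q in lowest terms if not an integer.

Answer: 12

Derivation:
Old list (sorted, length 10): [-5, -3, 1, 3, 7, 12, 16, 21, 28, 33]
Old median = 19/2
Insert x = 37
Old length even (10). Middle pair: indices 4,5 = 7,12.
New length odd (11). New median = single middle element.
x = 37: 10 elements are < x, 0 elements are > x.
New sorted list: [-5, -3, 1, 3, 7, 12, 16, 21, 28, 33, 37]
New median = 12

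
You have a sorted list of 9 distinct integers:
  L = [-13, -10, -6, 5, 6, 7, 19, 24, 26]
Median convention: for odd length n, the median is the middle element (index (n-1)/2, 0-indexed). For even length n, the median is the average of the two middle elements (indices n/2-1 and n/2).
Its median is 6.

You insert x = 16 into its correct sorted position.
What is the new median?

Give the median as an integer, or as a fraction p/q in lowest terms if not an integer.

Answer: 13/2

Derivation:
Old list (sorted, length 9): [-13, -10, -6, 5, 6, 7, 19, 24, 26]
Old median = 6
Insert x = 16
Old length odd (9). Middle was index 4 = 6.
New length even (10). New median = avg of two middle elements.
x = 16: 6 elements are < x, 3 elements are > x.
New sorted list: [-13, -10, -6, 5, 6, 7, 16, 19, 24, 26]
New median = 13/2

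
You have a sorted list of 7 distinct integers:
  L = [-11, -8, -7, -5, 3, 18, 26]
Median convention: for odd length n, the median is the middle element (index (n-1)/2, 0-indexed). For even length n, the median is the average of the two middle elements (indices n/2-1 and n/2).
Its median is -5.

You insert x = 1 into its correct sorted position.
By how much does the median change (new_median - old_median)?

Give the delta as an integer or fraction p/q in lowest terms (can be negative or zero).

Old median = -5
After inserting x = 1: new sorted = [-11, -8, -7, -5, 1, 3, 18, 26]
New median = -2
Delta = -2 - -5 = 3

Answer: 3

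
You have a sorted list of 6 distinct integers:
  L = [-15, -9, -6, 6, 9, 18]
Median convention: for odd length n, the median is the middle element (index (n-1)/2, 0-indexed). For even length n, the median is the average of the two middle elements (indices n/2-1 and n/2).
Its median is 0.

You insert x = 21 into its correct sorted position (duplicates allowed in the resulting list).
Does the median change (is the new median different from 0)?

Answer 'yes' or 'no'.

Old median = 0
Insert x = 21
New median = 6
Changed? yes

Answer: yes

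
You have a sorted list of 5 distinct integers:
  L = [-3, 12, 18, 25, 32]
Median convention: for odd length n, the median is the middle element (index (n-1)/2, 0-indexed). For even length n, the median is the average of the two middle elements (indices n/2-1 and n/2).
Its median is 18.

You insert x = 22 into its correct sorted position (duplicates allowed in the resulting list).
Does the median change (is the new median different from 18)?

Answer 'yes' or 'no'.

Old median = 18
Insert x = 22
New median = 20
Changed? yes

Answer: yes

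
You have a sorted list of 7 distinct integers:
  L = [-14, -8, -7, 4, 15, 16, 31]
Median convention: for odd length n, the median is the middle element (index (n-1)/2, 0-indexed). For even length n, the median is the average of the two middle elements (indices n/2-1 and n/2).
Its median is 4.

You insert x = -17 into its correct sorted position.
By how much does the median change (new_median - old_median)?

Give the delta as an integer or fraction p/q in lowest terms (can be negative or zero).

Old median = 4
After inserting x = -17: new sorted = [-17, -14, -8, -7, 4, 15, 16, 31]
New median = -3/2
Delta = -3/2 - 4 = -11/2

Answer: -11/2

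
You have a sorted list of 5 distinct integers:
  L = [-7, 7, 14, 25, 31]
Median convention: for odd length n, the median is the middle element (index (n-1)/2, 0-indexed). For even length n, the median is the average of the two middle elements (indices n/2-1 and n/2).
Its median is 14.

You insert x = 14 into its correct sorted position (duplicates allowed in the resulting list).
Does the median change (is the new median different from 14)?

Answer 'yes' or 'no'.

Old median = 14
Insert x = 14
New median = 14
Changed? no

Answer: no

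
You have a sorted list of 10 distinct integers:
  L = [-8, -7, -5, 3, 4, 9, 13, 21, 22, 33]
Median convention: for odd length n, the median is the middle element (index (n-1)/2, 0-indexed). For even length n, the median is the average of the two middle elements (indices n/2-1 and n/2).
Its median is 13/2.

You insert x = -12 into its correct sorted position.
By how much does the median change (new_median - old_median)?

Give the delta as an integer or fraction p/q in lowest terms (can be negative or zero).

Answer: -5/2

Derivation:
Old median = 13/2
After inserting x = -12: new sorted = [-12, -8, -7, -5, 3, 4, 9, 13, 21, 22, 33]
New median = 4
Delta = 4 - 13/2 = -5/2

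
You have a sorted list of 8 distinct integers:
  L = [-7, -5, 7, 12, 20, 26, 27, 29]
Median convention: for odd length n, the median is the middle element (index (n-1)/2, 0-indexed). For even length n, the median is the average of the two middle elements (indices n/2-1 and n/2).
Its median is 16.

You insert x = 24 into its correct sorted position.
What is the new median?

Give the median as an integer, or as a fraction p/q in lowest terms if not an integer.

Old list (sorted, length 8): [-7, -5, 7, 12, 20, 26, 27, 29]
Old median = 16
Insert x = 24
Old length even (8). Middle pair: indices 3,4 = 12,20.
New length odd (9). New median = single middle element.
x = 24: 5 elements are < x, 3 elements are > x.
New sorted list: [-7, -5, 7, 12, 20, 24, 26, 27, 29]
New median = 20

Answer: 20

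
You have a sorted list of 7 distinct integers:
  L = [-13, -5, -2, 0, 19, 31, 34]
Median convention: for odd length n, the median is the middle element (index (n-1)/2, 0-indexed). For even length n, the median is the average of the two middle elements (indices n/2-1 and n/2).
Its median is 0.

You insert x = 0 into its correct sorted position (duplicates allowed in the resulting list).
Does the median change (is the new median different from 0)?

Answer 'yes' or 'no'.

Answer: no

Derivation:
Old median = 0
Insert x = 0
New median = 0
Changed? no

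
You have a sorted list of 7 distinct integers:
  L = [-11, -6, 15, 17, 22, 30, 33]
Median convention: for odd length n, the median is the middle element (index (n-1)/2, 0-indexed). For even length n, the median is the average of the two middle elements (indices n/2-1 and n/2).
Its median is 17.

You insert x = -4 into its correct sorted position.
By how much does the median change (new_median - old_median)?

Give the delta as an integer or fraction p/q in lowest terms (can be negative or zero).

Old median = 17
After inserting x = -4: new sorted = [-11, -6, -4, 15, 17, 22, 30, 33]
New median = 16
Delta = 16 - 17 = -1

Answer: -1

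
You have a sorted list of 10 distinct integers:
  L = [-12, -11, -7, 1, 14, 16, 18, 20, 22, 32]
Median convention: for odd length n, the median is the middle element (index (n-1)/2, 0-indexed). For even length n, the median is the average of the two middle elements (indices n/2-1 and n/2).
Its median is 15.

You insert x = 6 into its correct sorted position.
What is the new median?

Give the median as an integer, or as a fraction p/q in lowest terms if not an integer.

Answer: 14

Derivation:
Old list (sorted, length 10): [-12, -11, -7, 1, 14, 16, 18, 20, 22, 32]
Old median = 15
Insert x = 6
Old length even (10). Middle pair: indices 4,5 = 14,16.
New length odd (11). New median = single middle element.
x = 6: 4 elements are < x, 6 elements are > x.
New sorted list: [-12, -11, -7, 1, 6, 14, 16, 18, 20, 22, 32]
New median = 14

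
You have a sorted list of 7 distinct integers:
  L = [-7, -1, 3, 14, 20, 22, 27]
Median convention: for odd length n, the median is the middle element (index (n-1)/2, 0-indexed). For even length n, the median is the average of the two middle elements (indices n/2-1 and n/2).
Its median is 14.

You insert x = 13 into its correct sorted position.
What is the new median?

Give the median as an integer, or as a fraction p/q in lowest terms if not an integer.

Answer: 27/2

Derivation:
Old list (sorted, length 7): [-7, -1, 3, 14, 20, 22, 27]
Old median = 14
Insert x = 13
Old length odd (7). Middle was index 3 = 14.
New length even (8). New median = avg of two middle elements.
x = 13: 3 elements are < x, 4 elements are > x.
New sorted list: [-7, -1, 3, 13, 14, 20, 22, 27]
New median = 27/2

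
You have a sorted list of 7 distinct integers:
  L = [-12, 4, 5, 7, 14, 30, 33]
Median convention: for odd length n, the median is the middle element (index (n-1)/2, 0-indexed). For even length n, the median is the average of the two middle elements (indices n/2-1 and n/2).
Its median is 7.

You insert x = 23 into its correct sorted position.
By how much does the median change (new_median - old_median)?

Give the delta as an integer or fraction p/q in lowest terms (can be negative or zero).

Answer: 7/2

Derivation:
Old median = 7
After inserting x = 23: new sorted = [-12, 4, 5, 7, 14, 23, 30, 33]
New median = 21/2
Delta = 21/2 - 7 = 7/2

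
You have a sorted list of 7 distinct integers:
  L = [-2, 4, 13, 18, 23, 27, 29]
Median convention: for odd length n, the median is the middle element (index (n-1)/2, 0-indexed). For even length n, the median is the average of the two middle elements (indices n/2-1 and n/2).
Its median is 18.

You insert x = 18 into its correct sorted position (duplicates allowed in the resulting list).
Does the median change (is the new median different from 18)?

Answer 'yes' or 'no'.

Old median = 18
Insert x = 18
New median = 18
Changed? no

Answer: no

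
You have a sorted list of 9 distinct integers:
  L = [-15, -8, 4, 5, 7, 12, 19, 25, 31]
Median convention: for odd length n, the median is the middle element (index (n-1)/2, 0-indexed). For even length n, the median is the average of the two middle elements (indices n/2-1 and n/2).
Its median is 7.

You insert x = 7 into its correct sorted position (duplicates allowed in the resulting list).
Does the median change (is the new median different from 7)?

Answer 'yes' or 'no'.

Answer: no

Derivation:
Old median = 7
Insert x = 7
New median = 7
Changed? no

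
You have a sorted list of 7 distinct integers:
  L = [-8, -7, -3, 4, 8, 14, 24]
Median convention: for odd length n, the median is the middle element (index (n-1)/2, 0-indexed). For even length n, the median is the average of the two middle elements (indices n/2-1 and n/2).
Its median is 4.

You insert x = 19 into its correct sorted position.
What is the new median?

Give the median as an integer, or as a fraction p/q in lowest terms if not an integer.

Old list (sorted, length 7): [-8, -7, -3, 4, 8, 14, 24]
Old median = 4
Insert x = 19
Old length odd (7). Middle was index 3 = 4.
New length even (8). New median = avg of two middle elements.
x = 19: 6 elements are < x, 1 elements are > x.
New sorted list: [-8, -7, -3, 4, 8, 14, 19, 24]
New median = 6

Answer: 6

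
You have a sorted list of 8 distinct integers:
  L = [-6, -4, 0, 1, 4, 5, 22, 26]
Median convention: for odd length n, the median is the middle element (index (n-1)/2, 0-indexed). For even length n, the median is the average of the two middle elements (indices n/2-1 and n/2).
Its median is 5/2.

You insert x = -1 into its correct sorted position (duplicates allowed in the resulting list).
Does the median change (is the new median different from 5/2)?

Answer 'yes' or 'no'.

Old median = 5/2
Insert x = -1
New median = 1
Changed? yes

Answer: yes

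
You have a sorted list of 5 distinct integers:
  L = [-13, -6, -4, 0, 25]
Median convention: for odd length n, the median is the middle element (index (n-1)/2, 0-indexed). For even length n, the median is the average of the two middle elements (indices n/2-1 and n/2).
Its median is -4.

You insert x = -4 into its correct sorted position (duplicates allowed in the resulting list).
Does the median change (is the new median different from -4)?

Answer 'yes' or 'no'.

Old median = -4
Insert x = -4
New median = -4
Changed? no

Answer: no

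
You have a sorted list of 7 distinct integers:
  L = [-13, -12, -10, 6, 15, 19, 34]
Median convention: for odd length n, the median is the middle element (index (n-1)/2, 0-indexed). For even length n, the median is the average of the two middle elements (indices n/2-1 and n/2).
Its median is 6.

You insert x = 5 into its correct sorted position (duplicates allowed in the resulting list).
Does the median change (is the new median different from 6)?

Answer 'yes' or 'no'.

Old median = 6
Insert x = 5
New median = 11/2
Changed? yes

Answer: yes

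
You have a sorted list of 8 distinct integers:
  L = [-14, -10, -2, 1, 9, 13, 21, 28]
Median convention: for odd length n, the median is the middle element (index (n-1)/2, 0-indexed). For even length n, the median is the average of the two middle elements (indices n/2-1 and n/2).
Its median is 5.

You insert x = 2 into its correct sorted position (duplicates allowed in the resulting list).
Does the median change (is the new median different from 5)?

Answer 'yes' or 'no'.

Answer: yes

Derivation:
Old median = 5
Insert x = 2
New median = 2
Changed? yes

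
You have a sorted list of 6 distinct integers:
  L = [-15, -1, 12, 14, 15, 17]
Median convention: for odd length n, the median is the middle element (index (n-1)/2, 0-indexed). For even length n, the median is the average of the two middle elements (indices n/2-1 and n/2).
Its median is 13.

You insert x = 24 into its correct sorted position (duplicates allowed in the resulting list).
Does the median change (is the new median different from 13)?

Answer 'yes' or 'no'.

Answer: yes

Derivation:
Old median = 13
Insert x = 24
New median = 14
Changed? yes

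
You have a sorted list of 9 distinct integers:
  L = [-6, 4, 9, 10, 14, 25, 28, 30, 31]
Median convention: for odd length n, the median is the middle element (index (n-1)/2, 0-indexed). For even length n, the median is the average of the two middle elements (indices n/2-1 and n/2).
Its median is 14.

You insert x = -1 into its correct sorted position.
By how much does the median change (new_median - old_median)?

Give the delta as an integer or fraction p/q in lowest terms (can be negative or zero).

Old median = 14
After inserting x = -1: new sorted = [-6, -1, 4, 9, 10, 14, 25, 28, 30, 31]
New median = 12
Delta = 12 - 14 = -2

Answer: -2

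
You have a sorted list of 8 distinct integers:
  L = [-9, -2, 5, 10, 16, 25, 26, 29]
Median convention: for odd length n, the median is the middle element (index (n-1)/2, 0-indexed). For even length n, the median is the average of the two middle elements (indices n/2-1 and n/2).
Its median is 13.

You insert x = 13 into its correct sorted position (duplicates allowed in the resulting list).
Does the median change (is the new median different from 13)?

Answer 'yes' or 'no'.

Old median = 13
Insert x = 13
New median = 13
Changed? no

Answer: no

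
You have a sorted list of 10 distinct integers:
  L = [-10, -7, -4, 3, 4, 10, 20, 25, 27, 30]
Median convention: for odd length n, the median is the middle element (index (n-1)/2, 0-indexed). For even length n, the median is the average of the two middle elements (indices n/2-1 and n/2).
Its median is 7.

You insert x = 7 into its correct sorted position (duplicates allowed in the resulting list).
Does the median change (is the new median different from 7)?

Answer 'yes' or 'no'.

Answer: no

Derivation:
Old median = 7
Insert x = 7
New median = 7
Changed? no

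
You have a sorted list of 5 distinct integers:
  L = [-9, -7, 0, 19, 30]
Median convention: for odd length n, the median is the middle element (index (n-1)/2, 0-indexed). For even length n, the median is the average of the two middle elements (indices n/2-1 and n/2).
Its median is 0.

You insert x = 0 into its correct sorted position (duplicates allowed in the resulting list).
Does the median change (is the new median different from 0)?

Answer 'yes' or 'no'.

Old median = 0
Insert x = 0
New median = 0
Changed? no

Answer: no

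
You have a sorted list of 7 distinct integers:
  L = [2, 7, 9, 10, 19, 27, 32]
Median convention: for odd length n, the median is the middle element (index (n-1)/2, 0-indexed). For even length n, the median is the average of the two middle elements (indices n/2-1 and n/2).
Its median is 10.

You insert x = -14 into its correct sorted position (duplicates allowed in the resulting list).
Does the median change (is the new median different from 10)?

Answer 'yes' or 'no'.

Old median = 10
Insert x = -14
New median = 19/2
Changed? yes

Answer: yes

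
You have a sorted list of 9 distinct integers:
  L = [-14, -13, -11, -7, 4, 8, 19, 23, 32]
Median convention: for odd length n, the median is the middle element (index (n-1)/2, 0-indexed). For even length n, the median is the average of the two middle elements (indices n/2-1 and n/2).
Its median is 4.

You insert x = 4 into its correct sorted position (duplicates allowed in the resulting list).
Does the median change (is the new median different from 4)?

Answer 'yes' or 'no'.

Old median = 4
Insert x = 4
New median = 4
Changed? no

Answer: no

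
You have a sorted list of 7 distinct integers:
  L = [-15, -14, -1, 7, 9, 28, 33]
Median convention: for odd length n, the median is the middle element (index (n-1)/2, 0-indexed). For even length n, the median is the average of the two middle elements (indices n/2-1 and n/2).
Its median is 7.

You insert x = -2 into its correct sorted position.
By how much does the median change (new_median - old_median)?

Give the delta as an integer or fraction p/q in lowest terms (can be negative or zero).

Old median = 7
After inserting x = -2: new sorted = [-15, -14, -2, -1, 7, 9, 28, 33]
New median = 3
Delta = 3 - 7 = -4

Answer: -4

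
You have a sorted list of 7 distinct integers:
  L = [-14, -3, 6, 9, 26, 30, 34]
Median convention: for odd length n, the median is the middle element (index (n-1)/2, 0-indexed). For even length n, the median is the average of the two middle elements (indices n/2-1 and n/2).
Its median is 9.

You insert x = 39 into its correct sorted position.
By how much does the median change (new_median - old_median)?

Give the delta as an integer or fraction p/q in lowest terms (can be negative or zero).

Answer: 17/2

Derivation:
Old median = 9
After inserting x = 39: new sorted = [-14, -3, 6, 9, 26, 30, 34, 39]
New median = 35/2
Delta = 35/2 - 9 = 17/2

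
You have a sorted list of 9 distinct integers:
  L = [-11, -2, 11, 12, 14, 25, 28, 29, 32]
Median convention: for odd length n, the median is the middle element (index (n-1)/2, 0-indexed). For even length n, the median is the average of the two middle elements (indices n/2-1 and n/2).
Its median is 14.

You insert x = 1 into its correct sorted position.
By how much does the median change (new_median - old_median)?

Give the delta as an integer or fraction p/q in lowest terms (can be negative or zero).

Answer: -1

Derivation:
Old median = 14
After inserting x = 1: new sorted = [-11, -2, 1, 11, 12, 14, 25, 28, 29, 32]
New median = 13
Delta = 13 - 14 = -1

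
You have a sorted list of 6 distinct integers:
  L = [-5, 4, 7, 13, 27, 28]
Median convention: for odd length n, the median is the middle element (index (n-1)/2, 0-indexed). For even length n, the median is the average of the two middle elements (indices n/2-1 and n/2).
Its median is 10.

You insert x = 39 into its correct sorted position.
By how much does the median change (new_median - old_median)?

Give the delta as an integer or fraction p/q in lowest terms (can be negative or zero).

Old median = 10
After inserting x = 39: new sorted = [-5, 4, 7, 13, 27, 28, 39]
New median = 13
Delta = 13 - 10 = 3

Answer: 3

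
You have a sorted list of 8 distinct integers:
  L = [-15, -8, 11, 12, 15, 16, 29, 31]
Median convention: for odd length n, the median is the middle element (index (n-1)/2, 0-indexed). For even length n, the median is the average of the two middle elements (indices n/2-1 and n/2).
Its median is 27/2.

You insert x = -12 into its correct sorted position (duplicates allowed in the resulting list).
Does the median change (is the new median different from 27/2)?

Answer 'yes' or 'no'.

Old median = 27/2
Insert x = -12
New median = 12
Changed? yes

Answer: yes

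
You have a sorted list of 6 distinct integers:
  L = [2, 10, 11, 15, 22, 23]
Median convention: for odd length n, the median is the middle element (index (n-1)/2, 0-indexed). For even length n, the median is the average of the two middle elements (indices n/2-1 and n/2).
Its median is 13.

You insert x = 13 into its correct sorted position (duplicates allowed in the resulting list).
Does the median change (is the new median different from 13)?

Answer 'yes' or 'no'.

Old median = 13
Insert x = 13
New median = 13
Changed? no

Answer: no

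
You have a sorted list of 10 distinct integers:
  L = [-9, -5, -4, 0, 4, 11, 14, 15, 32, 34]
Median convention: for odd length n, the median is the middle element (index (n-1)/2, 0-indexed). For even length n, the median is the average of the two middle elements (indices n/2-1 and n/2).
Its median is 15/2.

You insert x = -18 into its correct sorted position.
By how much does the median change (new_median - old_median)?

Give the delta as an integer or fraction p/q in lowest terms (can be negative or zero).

Old median = 15/2
After inserting x = -18: new sorted = [-18, -9, -5, -4, 0, 4, 11, 14, 15, 32, 34]
New median = 4
Delta = 4 - 15/2 = -7/2

Answer: -7/2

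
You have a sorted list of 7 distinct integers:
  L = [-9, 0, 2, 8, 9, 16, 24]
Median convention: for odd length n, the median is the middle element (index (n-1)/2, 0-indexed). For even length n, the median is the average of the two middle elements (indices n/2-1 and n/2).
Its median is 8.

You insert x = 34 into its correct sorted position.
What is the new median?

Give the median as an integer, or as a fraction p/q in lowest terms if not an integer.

Old list (sorted, length 7): [-9, 0, 2, 8, 9, 16, 24]
Old median = 8
Insert x = 34
Old length odd (7). Middle was index 3 = 8.
New length even (8). New median = avg of two middle elements.
x = 34: 7 elements are < x, 0 elements are > x.
New sorted list: [-9, 0, 2, 8, 9, 16, 24, 34]
New median = 17/2

Answer: 17/2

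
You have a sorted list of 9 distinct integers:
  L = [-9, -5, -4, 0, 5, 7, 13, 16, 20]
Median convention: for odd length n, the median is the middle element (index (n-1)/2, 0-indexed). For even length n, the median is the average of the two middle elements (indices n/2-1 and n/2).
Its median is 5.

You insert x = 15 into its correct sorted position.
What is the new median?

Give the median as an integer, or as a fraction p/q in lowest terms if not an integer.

Old list (sorted, length 9): [-9, -5, -4, 0, 5, 7, 13, 16, 20]
Old median = 5
Insert x = 15
Old length odd (9). Middle was index 4 = 5.
New length even (10). New median = avg of two middle elements.
x = 15: 7 elements are < x, 2 elements are > x.
New sorted list: [-9, -5, -4, 0, 5, 7, 13, 15, 16, 20]
New median = 6

Answer: 6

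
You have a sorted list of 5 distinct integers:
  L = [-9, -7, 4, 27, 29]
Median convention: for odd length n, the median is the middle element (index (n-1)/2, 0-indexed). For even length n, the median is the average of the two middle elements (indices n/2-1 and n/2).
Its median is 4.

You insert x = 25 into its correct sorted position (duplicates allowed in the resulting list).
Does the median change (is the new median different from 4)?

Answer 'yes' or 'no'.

Answer: yes

Derivation:
Old median = 4
Insert x = 25
New median = 29/2
Changed? yes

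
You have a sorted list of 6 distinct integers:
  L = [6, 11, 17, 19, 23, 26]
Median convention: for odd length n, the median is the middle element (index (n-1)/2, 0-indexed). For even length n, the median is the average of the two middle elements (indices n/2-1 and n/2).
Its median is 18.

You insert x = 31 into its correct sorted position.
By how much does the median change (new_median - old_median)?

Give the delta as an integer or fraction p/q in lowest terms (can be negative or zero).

Old median = 18
After inserting x = 31: new sorted = [6, 11, 17, 19, 23, 26, 31]
New median = 19
Delta = 19 - 18 = 1

Answer: 1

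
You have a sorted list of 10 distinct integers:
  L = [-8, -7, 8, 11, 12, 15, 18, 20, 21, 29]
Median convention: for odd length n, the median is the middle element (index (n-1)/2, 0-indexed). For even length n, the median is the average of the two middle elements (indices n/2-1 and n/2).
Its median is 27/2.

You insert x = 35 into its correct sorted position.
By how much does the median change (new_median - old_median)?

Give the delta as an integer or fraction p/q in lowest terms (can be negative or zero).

Old median = 27/2
After inserting x = 35: new sorted = [-8, -7, 8, 11, 12, 15, 18, 20, 21, 29, 35]
New median = 15
Delta = 15 - 27/2 = 3/2

Answer: 3/2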